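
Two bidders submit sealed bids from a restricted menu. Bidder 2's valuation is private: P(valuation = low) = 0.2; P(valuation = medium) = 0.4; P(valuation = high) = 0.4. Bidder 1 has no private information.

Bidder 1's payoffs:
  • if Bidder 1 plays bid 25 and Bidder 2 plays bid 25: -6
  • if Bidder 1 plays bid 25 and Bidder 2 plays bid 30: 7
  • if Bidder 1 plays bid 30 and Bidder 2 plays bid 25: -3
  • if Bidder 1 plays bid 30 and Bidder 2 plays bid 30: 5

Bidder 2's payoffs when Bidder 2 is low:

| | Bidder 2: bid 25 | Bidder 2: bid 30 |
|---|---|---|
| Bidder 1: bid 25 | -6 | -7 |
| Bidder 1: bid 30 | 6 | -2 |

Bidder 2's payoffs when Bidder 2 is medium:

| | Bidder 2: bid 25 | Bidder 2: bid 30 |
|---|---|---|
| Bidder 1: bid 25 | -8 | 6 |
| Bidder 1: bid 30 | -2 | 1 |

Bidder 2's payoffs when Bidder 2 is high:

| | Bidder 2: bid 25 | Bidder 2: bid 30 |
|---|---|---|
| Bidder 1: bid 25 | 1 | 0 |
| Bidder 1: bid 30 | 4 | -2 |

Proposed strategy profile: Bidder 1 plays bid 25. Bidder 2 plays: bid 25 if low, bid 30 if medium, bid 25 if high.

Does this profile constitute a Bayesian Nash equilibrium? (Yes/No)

No

Bidder 1 plays bid 25: E[bid 25] = 0.2·(-6) + 0.4·(7) + 0.4·(-6) = -0.8; E[bid 30] = 0.2. Not best-responding. ✗
Bidder 2 (valuation low), facing bid 25: bid 25 gives -6, bid 30 gives -7. Proposed bid 25 is best. ✓
Bidder 2 (valuation medium), facing bid 25: bid 25 gives -8, bid 30 gives 6. Proposed bid 30 is best. ✓
Bidder 2 (valuation high), facing bid 25: bid 25 gives 1, bid 30 gives 0. Proposed bid 25 is best. ✓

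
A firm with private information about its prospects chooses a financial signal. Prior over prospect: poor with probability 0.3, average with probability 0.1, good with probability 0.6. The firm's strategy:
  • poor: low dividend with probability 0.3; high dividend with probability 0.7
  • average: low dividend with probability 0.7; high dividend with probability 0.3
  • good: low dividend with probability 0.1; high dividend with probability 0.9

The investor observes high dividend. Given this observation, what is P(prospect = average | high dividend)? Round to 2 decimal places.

P(high dividend) = 0.3·0.7 + 0.1·0.3 + 0.6·0.9 = 0.78
P(average | high dividend) = (0.1·0.3) / 0.78 = 0.03 / 0.78 = 0.0384615

0.04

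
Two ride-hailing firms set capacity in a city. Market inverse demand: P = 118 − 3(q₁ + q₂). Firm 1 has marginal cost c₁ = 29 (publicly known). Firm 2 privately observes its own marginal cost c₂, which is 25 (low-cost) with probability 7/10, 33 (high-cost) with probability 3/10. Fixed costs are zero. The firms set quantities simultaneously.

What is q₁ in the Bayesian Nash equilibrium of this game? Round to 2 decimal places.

9.71

Type-c best response for Firm 2: q₂(c) = (118 − c)/6 − q₁/2.
Firm 1 maximizes expected profit; its first-order condition is 118 − 6q₁ − 3E[q₂] − 29 = 0.
Substituting E[q₂] and solving: E[c₂] = 27.4, so q₁ = (118 − 2·29 + 27.4)/9 = 9.71111.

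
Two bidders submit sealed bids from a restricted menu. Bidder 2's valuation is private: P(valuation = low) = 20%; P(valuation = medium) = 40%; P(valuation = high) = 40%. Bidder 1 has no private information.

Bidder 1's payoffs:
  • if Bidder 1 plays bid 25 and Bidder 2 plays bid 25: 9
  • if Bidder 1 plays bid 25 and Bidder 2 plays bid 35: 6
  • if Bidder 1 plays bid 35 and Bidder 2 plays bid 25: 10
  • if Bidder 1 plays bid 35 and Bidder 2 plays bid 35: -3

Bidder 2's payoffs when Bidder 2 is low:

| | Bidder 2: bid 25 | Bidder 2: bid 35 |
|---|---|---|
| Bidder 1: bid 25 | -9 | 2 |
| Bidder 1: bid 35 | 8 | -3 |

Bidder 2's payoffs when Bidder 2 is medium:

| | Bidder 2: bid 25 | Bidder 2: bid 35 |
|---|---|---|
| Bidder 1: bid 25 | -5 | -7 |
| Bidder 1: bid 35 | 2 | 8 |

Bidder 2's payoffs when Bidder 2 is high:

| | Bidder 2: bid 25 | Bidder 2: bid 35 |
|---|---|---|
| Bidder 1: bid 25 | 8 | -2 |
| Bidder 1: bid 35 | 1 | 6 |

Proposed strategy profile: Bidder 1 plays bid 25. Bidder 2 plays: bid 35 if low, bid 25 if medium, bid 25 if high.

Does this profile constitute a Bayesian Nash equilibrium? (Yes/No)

Bidder 1 plays bid 25: E[bid 25] = 0.2·(6) + 0.4·(9) + 0.4·(9) = 8.4; E[bid 35] = 7.4. Best-responding. ✓
Bidder 2 (valuation low), facing bid 25: bid 25 gives -9, bid 35 gives 2. Proposed bid 35 is best. ✓
Bidder 2 (valuation medium), facing bid 25: bid 25 gives -5, bid 35 gives -7. Proposed bid 25 is best. ✓
Bidder 2 (valuation high), facing bid 25: bid 25 gives 8, bid 35 gives -2. Proposed bid 25 is best. ✓

Yes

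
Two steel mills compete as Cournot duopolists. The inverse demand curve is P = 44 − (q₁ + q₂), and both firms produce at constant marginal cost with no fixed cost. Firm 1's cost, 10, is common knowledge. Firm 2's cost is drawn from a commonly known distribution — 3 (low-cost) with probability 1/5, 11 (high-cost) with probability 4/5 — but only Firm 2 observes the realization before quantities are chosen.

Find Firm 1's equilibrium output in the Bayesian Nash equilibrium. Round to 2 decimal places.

Type-c best response for Firm 2: q₂(c) = (44 − c)/2 − q₁/2.
Firm 1 maximizes expected profit; its first-order condition is 44 − 2q₁ − E[q₂] − 10 = 0.
Substituting E[q₂] and solving: E[c₂] = 9.4, so q₁ = (44 − 2·10 + 9.4)/3 = 11.1333.

11.13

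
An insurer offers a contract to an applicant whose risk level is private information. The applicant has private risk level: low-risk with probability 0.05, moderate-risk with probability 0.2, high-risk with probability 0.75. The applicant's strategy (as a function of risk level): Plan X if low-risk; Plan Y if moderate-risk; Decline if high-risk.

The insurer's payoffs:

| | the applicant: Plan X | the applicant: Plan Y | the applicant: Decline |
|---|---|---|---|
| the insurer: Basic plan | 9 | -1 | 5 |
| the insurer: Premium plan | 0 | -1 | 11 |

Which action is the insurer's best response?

E[Basic plan] = 0.05·(9) + 0.2·(-1) + 0.75·(5) = 4
E[Premium plan] = 0.05·(0) + 0.2·(-1) + 0.75·(11) = 8.05
Best response: Premium plan (8.05 is the largest).

Premium plan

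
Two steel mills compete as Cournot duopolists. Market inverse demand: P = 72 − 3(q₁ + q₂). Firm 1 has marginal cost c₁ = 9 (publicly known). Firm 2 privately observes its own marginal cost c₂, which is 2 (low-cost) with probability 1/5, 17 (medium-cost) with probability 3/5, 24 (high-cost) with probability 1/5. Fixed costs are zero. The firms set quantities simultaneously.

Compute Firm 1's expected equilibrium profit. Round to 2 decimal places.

178.38

Each type of Firm 2 best-responds to q₁; Firm 1 best-responds to the expected q₂ over Firm 2's types.
Firm 2 with cost c maximizes (72 − 3(q₁+q₂) − c)·q₂, giving q₂(c) = (72 − c − 3q₁)/6.
E[c₂] = 1/5·2 + 3/5·17 + 1/5·24 = 15.4
Firm 1's FOC against E[q₂] yields q₁ = (72 − 2·9 + E[c₂])/9 = (72 − 18 + 15.4)/9 = 7.71111.
E[P] = 72 − 3·(q₁ + E[q₂]) = 32.1333; Firm 1's expected profit = (E[P] − 9)·q₁ = (32.1333 − 9)·7.71111 = 178.384.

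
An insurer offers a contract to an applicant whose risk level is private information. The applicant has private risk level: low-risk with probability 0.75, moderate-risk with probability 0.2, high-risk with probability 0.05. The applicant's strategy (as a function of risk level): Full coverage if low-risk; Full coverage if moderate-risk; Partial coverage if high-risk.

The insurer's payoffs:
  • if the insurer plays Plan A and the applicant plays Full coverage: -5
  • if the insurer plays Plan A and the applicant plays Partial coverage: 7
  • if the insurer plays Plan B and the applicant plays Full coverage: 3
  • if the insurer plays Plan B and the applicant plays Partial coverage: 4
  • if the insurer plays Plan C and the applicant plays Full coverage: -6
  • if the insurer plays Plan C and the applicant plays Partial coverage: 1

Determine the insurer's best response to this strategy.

Plan B

E[Plan A] = 0.75·(-5) + 0.2·(-5) + 0.05·(7) = -4.4
E[Plan B] = 0.75·(3) + 0.2·(3) + 0.05·(4) = 3.05
E[Plan C] = 0.75·(-6) + 0.2·(-6) + 0.05·(1) = -5.65
Best response: Plan B (3.05 is the largest).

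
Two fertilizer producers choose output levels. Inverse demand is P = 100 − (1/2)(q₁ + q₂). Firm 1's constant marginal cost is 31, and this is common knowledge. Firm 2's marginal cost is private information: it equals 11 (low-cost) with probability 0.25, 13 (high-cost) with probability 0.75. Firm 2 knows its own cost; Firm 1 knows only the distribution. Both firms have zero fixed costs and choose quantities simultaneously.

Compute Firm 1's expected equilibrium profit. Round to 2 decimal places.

Firm 2 with cost c maximizes (100 − (1/2)(q₁+q₂) − c)·q₂, giving q₂(c) = (100 − c − (1/2)q₁).
E[c₂] = 0.25·11 + 0.75·13 = 12.5
Firm 1's FOC against E[q₂] yields q₁ = (100 − 2·31 + E[c₂])/(3/2) = (100 − 62 + 12.5)/(3/2) = 33.6667.
E[P] = 100 − (1/2)·(q₁ + E[q₂]) = 47.8333; Firm 1's expected profit = (E[P] − 31)·q₁ = (47.8333 − 31)·33.6667 = 566.722.

566.72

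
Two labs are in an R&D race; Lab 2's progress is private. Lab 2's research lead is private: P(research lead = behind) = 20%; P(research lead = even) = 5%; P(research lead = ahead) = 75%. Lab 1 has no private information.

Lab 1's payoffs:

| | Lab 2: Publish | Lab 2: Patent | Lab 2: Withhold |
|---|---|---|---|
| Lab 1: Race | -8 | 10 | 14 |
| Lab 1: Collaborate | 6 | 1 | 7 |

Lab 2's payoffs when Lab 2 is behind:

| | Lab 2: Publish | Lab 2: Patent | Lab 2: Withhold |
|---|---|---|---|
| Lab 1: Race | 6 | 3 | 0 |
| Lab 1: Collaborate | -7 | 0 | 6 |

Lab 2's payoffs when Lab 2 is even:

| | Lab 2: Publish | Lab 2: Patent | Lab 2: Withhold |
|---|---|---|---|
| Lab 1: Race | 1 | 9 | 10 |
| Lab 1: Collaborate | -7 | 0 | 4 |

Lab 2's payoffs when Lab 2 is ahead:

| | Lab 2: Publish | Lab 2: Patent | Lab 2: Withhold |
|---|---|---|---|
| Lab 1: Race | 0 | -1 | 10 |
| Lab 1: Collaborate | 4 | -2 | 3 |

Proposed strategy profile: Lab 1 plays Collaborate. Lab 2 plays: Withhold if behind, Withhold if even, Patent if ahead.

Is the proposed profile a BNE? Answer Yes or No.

No

A profile is a BNE iff every type of every player is best-responding given beliefs about the other side.
Lab 1 plays Collaborate: E[Collaborate] = 0.2·(7) + 0.05·(7) + 0.75·(1) = 2.5; E[Race] = 11. Not best-responding. ✗
Lab 2 (research lead behind), facing Collaborate: Publish gives -7, Patent gives 0, Withhold gives 6. Proposed Withhold is best. ✓
Lab 2 (research lead even), facing Collaborate: Publish gives -7, Patent gives 0, Withhold gives 4. Proposed Withhold is best. ✓
Lab 2 (research lead ahead), facing Collaborate: Publish gives 4, Patent gives -2, Withhold gives 3. Proposed Patent is not best — profitable deviation exists. ✗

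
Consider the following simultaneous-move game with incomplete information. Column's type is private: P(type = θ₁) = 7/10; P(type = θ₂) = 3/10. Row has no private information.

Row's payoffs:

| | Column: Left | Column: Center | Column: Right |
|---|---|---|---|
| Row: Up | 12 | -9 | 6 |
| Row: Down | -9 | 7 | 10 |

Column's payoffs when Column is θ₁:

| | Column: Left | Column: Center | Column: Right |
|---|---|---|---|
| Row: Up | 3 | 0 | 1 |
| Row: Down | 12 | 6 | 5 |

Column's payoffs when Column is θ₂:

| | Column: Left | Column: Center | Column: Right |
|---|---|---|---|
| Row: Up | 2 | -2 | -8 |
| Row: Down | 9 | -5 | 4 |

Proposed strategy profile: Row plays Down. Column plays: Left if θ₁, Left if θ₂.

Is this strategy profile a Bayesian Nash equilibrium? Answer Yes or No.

No

Row plays Down: E[Down] = 7/10·(-9) + 3/10·(-9) = -9; E[Up] = 12. Not best-responding. ✗
Column (type θ₁), facing Down: Left gives 12, Center gives 6, Right gives 5. Proposed Left is best. ✓
Column (type θ₂), facing Down: Left gives 9, Center gives -5, Right gives 4. Proposed Left is best. ✓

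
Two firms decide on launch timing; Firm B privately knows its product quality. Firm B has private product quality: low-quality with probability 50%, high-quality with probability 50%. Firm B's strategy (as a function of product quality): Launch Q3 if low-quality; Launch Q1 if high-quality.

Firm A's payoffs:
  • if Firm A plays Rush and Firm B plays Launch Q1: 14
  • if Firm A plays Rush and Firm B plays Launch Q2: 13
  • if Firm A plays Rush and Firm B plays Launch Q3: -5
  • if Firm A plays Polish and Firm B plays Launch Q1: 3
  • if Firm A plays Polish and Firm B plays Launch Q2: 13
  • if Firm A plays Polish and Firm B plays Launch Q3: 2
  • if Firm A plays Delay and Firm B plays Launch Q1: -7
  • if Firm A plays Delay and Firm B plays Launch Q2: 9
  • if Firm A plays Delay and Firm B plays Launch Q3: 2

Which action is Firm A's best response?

Rush

E[Rush] = 0.5·(-5) + 0.5·(14) = 4.5
E[Polish] = 0.5·(2) + 0.5·(3) = 2.5
E[Delay] = 0.5·(2) + 0.5·(-7) = -2.5
Best response: Rush (4.5 is the largest).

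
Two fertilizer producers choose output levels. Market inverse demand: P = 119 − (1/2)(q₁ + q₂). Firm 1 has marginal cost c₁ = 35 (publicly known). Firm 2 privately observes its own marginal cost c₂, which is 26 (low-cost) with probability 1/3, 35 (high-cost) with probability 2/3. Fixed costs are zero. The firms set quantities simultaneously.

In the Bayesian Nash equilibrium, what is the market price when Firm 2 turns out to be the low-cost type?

59

Type-c best response for Firm 2: q₂(c) = (119 − c) − q₁/2.
Firm 1 maximizes expected profit; its first-order condition is 119 − q₁ − (1/2)E[q₂] − 35 = 0.
Substituting E[q₂] and solving: E[c₂] = 32, so q₁ = (119 − 2·35 + 32)/(3/2) = 54.
q₂(low-cost) = 66, so P = 119 − (1/2)·(54 + 66) = 59.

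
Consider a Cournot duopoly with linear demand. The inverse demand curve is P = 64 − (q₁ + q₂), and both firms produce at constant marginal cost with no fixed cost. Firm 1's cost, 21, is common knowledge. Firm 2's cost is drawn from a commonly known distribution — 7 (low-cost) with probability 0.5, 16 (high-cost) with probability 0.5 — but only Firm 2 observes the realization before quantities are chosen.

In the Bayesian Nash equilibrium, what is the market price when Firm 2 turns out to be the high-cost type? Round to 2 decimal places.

Type-c best response for Firm 2: q₂(c) = (64 − c)/2 − q₁/2.
Firm 1 maximizes expected profit; its first-order condition is 64 − 2q₁ − E[q₂] − 21 = 0.
Substituting E[q₂] and solving: E[c₂] = 11.5, so q₁ = (64 − 2·21 + 11.5)/3 = 11.1667.
q₂(high-cost) = 18.4167, so P = 64 − (11.1667 + 18.4167) = 34.4167.

34.42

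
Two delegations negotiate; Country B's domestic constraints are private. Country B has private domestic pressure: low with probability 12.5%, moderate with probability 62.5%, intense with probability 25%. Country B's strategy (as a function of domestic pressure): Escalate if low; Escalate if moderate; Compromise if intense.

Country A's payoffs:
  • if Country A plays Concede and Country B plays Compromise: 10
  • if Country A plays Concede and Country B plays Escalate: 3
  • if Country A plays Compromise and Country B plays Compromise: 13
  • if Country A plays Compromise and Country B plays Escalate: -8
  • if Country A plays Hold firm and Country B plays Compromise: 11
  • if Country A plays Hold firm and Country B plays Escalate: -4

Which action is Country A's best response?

Concede

Compute Country A's expected payoff for each action, taking the expectation over Country B's type.
E[Concede] = 0.125·(3) + 0.625·(3) + 0.25·(10) = 4.75
E[Compromise] = 0.125·(-8) + 0.625·(-8) + 0.25·(13) = -2.75
E[Hold firm] = 0.125·(-4) + 0.625·(-4) + 0.25·(11) = -0.25
Best response: Concede (4.75 is the largest).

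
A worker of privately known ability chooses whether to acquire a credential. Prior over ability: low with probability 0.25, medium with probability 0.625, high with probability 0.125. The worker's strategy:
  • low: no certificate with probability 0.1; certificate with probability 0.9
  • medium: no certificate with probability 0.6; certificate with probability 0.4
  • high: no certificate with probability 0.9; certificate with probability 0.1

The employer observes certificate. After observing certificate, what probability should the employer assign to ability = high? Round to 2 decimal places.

P(certificate) = 0.25·0.9 + 0.625·0.4 + 0.125·0.1 = 0.4875
P(high | certificate) = (0.125·0.1) / 0.4875 = 0.0125 / 0.4875 = 0.025641

0.03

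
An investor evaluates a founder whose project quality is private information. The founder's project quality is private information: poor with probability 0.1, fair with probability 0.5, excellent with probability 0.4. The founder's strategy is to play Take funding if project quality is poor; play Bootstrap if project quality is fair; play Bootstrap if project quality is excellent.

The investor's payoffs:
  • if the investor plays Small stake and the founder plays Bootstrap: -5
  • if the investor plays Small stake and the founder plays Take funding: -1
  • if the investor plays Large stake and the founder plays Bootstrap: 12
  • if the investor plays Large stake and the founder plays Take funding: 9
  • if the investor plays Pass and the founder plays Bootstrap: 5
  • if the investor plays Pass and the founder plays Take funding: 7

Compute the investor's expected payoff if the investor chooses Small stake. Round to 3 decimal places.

E[Small stake] = 0.1·(-1) + 0.5·(-5) + 0.4·(-5) = (-0.1) + (-2.5) + (-2) = -4.6

-4.600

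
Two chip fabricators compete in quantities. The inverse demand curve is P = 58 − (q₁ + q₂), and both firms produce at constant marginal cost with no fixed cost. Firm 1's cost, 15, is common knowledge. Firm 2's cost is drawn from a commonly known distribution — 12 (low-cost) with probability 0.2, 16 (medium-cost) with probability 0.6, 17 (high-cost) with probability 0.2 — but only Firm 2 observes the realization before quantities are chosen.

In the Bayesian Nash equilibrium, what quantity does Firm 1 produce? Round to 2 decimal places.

Type-c best response for Firm 2: q₂(c) = (58 − c)/2 − q₁/2.
Firm 1 maximizes expected profit; its first-order condition is 58 − 2q₁ − E[q₂] − 15 = 0.
Substituting E[q₂] and solving: E[c₂] = 15.4, so q₁ = (58 − 2·15 + 15.4)/3 = 14.4667.

14.47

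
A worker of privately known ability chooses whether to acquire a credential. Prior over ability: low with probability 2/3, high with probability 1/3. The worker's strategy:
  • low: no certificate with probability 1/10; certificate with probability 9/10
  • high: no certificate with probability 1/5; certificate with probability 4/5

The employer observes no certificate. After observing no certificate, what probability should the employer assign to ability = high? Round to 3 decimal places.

Apply Bayes' rule using the sender's strategy as the likelihood.
P(no certificate) = (2/3)·(1/10) + (1/3)·(1/5) = 2/15
P(high | no certificate) = ((1/3)·(1/5)) / (2/15) = (1/15) / (2/15) = 1/2

0.500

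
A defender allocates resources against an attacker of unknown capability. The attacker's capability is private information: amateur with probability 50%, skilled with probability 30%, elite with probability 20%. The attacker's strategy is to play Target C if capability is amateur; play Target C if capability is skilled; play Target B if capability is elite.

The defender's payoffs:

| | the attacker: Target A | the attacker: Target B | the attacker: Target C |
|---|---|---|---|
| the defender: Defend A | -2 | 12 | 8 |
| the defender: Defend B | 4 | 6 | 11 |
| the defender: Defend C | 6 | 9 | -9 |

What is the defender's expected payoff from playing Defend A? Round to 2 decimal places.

8.80

E[Defend A] = 0.5·8 + 0.3·8 + 0.2·12 = 4 + 2.4 + 2.4 = 8.8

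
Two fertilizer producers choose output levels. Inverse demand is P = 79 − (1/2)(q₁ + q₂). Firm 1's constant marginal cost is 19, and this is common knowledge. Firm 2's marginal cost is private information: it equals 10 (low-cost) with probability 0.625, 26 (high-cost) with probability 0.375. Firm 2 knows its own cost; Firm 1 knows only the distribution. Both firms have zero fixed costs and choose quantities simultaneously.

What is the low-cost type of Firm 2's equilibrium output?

Firm 2 with cost c maximizes (79 − (1/2)(q₁+q₂) − c)·q₂, giving q₂(c) = (79 − c − (1/2)q₁).
E[c₂] = 0.625·10 + 0.375·26 = 16
Firm 1's FOC against E[q₂] yields q₁ = (79 − 2·19 + E[c₂])/(3/2) = (79 − 38 + 16)/(3/2) = 38.
q₂(low-cost) = (79 − 10 − (1/2)·38) = 50.

50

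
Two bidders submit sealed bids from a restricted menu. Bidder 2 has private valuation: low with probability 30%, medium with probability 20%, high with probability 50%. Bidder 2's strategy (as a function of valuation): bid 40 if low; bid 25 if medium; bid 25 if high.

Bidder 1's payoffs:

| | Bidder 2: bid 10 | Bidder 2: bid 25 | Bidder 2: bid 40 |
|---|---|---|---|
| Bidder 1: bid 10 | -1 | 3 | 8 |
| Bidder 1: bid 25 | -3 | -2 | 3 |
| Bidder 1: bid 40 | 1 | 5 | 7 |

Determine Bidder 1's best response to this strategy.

bid 40

E[bid 10] = 0.3·(8) + 0.2·(3) + 0.5·(3) = 4.5
E[bid 25] = 0.3·(3) + 0.2·(-2) + 0.5·(-2) = -0.5
E[bid 40] = 0.3·(7) + 0.2·(5) + 0.5·(5) = 5.6
Best response: bid 40 (5.6 is the largest).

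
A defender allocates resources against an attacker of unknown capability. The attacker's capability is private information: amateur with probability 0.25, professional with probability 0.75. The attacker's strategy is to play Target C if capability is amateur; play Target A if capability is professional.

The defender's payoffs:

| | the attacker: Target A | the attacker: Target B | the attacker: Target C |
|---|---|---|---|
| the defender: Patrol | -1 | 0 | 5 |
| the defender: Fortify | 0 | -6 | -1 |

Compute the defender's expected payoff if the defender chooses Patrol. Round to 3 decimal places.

0.500

E[Patrol] = 0.25·5 + 0.75·(-1) = 1.25 + (-0.75) = 0.5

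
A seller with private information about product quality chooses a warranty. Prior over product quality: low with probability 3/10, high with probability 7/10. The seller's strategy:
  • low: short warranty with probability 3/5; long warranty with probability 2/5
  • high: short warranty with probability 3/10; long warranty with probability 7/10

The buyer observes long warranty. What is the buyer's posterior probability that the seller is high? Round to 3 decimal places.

0.803

P(long warranty) = (3/10)·(2/5) + (7/10)·(7/10) = 61/100
P(high | long warranty) = ((7/10)·(7/10)) / (61/100) = (49/100) / (61/100) = 49/61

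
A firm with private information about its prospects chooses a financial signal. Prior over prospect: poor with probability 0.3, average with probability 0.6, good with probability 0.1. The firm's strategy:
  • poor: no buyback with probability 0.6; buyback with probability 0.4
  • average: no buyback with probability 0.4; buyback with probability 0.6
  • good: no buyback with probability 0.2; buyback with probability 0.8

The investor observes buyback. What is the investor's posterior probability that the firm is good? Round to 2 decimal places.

Apply Bayes' rule using the sender's strategy as the likelihood.
P(buyback) = 0.3·0.4 + 0.6·0.6 + 0.1·0.8 = 0.56
P(good | buyback) = (0.1·0.8) / 0.56 = 0.08 / 0.56 = 0.142857

0.14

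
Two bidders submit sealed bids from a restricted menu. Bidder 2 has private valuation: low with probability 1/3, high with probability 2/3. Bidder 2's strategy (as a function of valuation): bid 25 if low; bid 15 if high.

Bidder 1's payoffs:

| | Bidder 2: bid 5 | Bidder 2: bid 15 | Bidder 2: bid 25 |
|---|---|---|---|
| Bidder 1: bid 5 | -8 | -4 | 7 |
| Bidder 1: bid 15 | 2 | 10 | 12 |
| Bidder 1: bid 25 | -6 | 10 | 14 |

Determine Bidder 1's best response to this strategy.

E[bid 5] = 1/3·(7) + 2/3·(-4) = -1/3
E[bid 15] = 1/3·(12) + 2/3·(10) = 32/3
E[bid 25] = 1/3·(14) + 2/3·(10) = 34/3
Best response: bid 25 (34/3 is the largest).

bid 25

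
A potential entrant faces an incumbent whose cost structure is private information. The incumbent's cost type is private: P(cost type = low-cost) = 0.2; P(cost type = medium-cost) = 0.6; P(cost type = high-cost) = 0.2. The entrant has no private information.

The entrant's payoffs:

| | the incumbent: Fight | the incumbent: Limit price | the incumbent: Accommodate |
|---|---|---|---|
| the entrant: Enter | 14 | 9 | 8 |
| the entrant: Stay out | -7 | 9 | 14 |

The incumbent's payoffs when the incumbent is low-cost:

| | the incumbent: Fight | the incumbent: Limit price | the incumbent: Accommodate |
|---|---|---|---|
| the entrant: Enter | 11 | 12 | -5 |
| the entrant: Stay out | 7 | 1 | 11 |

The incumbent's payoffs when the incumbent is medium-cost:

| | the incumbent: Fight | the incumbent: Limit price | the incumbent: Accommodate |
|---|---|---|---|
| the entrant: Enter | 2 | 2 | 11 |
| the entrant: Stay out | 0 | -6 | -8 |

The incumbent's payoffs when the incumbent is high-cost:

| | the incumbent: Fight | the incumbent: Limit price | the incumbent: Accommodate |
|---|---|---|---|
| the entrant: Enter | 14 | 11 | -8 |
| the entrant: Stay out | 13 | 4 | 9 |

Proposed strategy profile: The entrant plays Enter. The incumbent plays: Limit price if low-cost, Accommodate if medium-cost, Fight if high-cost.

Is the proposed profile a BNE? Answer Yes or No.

The entrant plays Enter: E[Enter] = 0.2·(9) + 0.6·(8) + 0.2·(14) = 9.4; E[Stay out] = 8.8. Best-responding. ✓
The incumbent (cost type low-cost), facing Enter: Fight gives 11, Limit price gives 12, Accommodate gives -5. Proposed Limit price is best. ✓
The incumbent (cost type medium-cost), facing Enter: Fight gives 2, Limit price gives 2, Accommodate gives 11. Proposed Accommodate is best. ✓
The incumbent (cost type high-cost), facing Enter: Fight gives 14, Limit price gives 11, Accommodate gives -8. Proposed Fight is best. ✓

Yes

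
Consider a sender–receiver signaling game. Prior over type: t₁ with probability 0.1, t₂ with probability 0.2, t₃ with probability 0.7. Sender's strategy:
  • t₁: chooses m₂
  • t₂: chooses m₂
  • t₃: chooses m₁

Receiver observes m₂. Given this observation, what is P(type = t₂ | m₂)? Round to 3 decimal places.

P(m₂) = 0.1·1 + 0.2·1 + 0.7·0 = 0.3
P(t₂ | m₂) = (0.2·1) / 0.3 = 0.2 / 0.3 = 0.666667

0.667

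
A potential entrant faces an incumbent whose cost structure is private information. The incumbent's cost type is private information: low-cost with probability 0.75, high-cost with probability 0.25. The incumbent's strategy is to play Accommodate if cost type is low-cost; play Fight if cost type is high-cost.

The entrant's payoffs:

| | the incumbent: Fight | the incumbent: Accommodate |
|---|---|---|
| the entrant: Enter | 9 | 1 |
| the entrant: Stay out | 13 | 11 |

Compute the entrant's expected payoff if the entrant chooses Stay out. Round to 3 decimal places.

E[Stay out] = 0.75·11 + 0.25·13 = 8.25 + 3.25 = 11.5

11.500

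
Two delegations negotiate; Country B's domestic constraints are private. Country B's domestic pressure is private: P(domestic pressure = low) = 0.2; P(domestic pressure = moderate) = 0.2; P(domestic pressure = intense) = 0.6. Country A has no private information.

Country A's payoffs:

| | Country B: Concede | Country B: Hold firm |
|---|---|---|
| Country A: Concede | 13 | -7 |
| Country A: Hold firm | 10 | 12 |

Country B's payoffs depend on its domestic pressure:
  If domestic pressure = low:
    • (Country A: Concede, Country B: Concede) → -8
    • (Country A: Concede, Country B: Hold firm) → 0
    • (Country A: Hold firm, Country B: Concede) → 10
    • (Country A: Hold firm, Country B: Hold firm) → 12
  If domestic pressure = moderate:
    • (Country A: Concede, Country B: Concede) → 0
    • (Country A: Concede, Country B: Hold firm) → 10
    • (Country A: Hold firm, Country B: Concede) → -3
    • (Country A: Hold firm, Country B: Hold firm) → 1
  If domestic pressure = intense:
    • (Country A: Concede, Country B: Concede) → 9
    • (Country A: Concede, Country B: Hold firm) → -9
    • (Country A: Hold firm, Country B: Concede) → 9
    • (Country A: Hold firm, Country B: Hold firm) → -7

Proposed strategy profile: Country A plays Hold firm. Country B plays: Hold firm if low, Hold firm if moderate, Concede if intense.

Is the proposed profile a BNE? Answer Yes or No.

Yes

A profile is a BNE iff every type of every player is best-responding given beliefs about the other side.
Country A plays Hold firm: E[Hold firm] = 0.2·(12) + 0.2·(12) + 0.6·(10) = 10.8; E[Concede] = 5. Best-responding. ✓
Country B (domestic pressure low), facing Hold firm: Concede gives 10, Hold firm gives 12. Proposed Hold firm is best. ✓
Country B (domestic pressure moderate), facing Hold firm: Concede gives -3, Hold firm gives 1. Proposed Hold firm is best. ✓
Country B (domestic pressure intense), facing Hold firm: Concede gives 9, Hold firm gives -7. Proposed Concede is best. ✓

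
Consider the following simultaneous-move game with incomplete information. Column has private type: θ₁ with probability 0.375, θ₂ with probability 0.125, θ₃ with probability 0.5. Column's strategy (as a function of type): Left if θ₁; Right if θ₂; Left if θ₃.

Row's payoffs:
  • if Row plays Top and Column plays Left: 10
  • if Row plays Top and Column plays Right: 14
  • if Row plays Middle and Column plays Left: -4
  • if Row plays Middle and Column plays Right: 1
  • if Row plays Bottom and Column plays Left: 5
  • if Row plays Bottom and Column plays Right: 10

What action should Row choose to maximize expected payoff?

E[Top] = 0.375·(10) + 0.125·(14) + 0.5·(10) = 10.5
E[Middle] = 0.375·(-4) + 0.125·(1) + 0.5·(-4) = -3.375
E[Bottom] = 0.375·(5) + 0.125·(10) + 0.5·(5) = 5.625
Best response: Top (10.5 is the largest).

Top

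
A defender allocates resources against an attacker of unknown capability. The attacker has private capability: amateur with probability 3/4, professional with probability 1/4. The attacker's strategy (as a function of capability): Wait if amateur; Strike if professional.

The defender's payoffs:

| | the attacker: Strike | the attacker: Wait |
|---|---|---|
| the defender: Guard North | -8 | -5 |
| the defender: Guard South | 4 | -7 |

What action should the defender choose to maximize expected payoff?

Guard South

E[Guard North] = 3/4·(-5) + 1/4·(-8) = -23/4
E[Guard South] = 3/4·(-7) + 1/4·(4) = -17/4
Best response: Guard South (-17/4 is the largest).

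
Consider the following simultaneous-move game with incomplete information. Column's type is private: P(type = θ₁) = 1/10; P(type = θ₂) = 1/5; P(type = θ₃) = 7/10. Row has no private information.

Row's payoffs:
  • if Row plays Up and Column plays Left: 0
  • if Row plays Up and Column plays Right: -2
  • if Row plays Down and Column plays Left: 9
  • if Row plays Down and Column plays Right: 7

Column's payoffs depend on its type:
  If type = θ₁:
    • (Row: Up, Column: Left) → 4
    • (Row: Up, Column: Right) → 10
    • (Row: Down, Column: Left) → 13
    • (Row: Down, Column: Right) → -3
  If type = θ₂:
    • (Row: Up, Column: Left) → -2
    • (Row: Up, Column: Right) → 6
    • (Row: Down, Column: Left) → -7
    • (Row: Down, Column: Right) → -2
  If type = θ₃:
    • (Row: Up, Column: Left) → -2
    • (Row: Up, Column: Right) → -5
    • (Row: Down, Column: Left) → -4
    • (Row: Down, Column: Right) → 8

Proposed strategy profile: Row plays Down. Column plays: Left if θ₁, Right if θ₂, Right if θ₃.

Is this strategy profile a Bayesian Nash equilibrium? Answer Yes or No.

Row plays Down: E[Down] = 1/10·(9) + 1/5·(7) + 7/10·(7) = 36/5; E[Up] = -9/5. Best-responding. ✓
Column (type θ₁), facing Down: Left gives 13, Right gives -3. Proposed Left is best. ✓
Column (type θ₂), facing Down: Left gives -7, Right gives -2. Proposed Right is best. ✓
Column (type θ₃), facing Down: Left gives -4, Right gives 8. Proposed Right is best. ✓

Yes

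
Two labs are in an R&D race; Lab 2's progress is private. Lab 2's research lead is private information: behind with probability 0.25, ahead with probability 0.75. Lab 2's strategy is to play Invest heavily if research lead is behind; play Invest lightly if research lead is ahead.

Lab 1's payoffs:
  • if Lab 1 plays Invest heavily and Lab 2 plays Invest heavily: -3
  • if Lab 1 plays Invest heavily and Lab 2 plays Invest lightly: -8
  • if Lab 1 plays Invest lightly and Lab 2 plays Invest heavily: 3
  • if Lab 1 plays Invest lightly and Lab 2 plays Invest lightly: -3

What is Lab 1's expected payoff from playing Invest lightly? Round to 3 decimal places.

Take the expectation over Lab 2's research lead, weighting each type's action by its prior probability.
E[Invest lightly] = 0.25·3 + 0.75·(-3) = 0.75 + (-2.25) = -1.5

-1.500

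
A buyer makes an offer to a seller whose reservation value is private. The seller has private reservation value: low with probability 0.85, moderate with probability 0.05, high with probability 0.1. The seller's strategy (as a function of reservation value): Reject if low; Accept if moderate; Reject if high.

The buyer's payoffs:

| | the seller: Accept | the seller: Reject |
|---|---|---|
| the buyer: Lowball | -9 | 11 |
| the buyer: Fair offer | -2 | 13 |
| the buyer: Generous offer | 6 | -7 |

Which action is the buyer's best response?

Fair offer

E[Lowball] = 0.85·(11) + 0.05·(-9) + 0.1·(11) = 10
E[Fair offer] = 0.85·(13) + 0.05·(-2) + 0.1·(13) = 12.25
E[Generous offer] = 0.85·(-7) + 0.05·(6) + 0.1·(-7) = -6.35
Best response: Fair offer (12.25 is the largest).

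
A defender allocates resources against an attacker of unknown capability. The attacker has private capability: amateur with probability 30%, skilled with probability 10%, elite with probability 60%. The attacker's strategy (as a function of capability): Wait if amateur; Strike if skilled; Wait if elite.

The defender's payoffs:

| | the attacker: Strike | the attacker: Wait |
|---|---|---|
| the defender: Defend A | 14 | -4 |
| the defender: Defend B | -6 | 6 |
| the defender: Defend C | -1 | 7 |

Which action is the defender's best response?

Defend C

E[Defend A] = 0.3·(-4) + 0.1·(14) + 0.6·(-4) = -2.2
E[Defend B] = 0.3·(6) + 0.1·(-6) + 0.6·(6) = 4.8
E[Defend C] = 0.3·(7) + 0.1·(-1) + 0.6·(7) = 6.2
Best response: Defend C (6.2 is the largest).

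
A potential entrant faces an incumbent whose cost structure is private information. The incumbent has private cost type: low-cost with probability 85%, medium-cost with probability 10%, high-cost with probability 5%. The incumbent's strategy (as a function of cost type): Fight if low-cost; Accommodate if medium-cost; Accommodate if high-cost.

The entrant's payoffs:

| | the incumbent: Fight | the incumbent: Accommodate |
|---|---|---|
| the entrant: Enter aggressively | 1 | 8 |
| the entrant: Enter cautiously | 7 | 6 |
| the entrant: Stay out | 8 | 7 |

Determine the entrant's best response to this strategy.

Stay out

E[Enter aggressively] = 0.85·(1) + 0.1·(8) + 0.05·(8) = 2.05
E[Enter cautiously] = 0.85·(7) + 0.1·(6) + 0.05·(6) = 6.85
E[Stay out] = 0.85·(8) + 0.1·(7) + 0.05·(7) = 7.85
Best response: Stay out (7.85 is the largest).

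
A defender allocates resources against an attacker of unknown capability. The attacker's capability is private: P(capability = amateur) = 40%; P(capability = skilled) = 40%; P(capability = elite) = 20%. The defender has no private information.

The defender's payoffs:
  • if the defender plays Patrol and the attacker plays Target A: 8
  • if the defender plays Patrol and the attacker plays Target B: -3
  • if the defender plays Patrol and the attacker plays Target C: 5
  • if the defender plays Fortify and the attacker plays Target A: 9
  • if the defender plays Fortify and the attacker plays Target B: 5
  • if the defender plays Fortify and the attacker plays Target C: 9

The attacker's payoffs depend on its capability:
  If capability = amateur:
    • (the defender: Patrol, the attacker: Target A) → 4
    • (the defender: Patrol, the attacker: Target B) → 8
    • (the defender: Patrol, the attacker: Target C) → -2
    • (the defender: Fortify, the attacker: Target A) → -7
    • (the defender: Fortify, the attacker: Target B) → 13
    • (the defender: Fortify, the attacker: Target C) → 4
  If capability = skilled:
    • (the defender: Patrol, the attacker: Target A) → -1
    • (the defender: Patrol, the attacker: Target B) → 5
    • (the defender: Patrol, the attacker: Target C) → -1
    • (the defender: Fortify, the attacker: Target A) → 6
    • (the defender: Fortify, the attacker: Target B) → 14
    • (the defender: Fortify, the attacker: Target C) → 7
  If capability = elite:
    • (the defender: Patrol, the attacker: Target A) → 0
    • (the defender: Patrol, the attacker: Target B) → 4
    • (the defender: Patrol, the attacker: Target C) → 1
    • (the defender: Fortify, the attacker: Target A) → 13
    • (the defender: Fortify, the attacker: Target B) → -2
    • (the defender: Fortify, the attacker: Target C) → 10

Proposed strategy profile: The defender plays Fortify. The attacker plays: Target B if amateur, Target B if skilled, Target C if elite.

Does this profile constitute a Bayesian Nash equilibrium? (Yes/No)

No

A profile is a BNE iff every type of every player is best-responding given beliefs about the other side.
The defender plays Fortify: E[Fortify] = 0.4·(5) + 0.4·(5) + 0.2·(9) = 5.8; E[Patrol] = -1.4. Best-responding. ✓
The attacker (capability amateur), facing Fortify: Target A gives -7, Target B gives 13, Target C gives 4. Proposed Target B is best. ✓
The attacker (capability skilled), facing Fortify: Target A gives 6, Target B gives 14, Target C gives 7. Proposed Target B is best. ✓
The attacker (capability elite), facing Fortify: Target A gives 13, Target B gives -2, Target C gives 10. Proposed Target C is not best — profitable deviation exists. ✗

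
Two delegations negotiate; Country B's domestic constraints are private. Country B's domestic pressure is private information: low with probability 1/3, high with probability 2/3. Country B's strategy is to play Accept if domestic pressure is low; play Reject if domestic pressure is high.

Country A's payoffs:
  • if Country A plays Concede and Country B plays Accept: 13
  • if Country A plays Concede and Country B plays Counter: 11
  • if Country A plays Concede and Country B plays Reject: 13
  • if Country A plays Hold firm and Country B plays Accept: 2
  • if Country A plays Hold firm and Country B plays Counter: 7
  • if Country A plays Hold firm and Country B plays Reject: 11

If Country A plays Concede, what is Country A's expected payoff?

13

E[Concede] = 1/3·13 + 2/3·13 = 13/3 + 26/3 = 13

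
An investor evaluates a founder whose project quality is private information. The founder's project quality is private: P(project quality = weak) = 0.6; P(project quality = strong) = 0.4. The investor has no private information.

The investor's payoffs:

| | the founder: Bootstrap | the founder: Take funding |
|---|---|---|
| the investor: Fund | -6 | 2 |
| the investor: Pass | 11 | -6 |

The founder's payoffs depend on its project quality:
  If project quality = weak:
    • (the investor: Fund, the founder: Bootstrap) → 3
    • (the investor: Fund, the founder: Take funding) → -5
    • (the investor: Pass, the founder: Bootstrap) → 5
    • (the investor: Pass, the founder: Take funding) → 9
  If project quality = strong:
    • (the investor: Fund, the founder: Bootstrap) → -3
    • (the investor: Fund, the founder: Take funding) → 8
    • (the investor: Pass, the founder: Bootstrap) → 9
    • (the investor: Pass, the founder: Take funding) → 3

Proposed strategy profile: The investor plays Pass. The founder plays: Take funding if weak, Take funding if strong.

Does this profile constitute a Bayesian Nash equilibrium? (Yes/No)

No

A profile is a BNE iff every type of every player is best-responding given beliefs about the other side.
The investor plays Pass: E[Pass] = 0.6·(-6) + 0.4·(-6) = -6; E[Fund] = 2. Not best-responding. ✗
The founder (project quality weak), facing Pass: Bootstrap gives 5, Take funding gives 9. Proposed Take funding is best. ✓
The founder (project quality strong), facing Pass: Bootstrap gives 9, Take funding gives 3. Proposed Take funding is not best — profitable deviation exists. ✗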